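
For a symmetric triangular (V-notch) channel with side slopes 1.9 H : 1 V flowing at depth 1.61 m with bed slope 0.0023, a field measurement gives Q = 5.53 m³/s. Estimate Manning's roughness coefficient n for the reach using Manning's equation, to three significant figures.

0.0341

A = z·y² = 1.9×1.61² = 4.925 m²
P = 2y√(1+z²) = 2×1.61×√(1+1.9²) = 6.914 m
R = A/P = 4.925/6.914 = 0.7124 m
n = (1/Q)·A·R^(2/3)·S^(1/2) = (1/5.53) × 4.925 × 0.7976 × 0.04796 = 0.03407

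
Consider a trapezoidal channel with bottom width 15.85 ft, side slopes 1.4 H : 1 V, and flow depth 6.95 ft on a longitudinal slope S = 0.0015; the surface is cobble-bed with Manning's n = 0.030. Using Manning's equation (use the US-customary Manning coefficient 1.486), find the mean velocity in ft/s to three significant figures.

A = (b + z·y)·y = (15.85 + 1.4×6.95)×6.95 = 177.8 ft²
P = b + 2y√(1+z²) = 15.85 + 2×6.95×√(1+1.4²) = 39.76 ft
R = A/P = 177.8/39.76 = 4.471 ft
Q = (1.486/n)·A·R^(2/3)·S^(1/2) = (1.486/0.030) × 177.8 × 4.471^(2/3) × 0.0015^(1/2) = 925.6 ft³/s
V = Q/A = 925.6/177.8 = 5.206 ft/s

5.21 ft/s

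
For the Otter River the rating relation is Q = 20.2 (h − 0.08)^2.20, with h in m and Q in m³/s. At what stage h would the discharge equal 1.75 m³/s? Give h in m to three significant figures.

h − h₀ = (Q/C)^(1/b) = (1.75/20.2)^(1/2.20) = 0.3290 m
h = 0.08 + 0.3290 = 0.4090 m

0.409 m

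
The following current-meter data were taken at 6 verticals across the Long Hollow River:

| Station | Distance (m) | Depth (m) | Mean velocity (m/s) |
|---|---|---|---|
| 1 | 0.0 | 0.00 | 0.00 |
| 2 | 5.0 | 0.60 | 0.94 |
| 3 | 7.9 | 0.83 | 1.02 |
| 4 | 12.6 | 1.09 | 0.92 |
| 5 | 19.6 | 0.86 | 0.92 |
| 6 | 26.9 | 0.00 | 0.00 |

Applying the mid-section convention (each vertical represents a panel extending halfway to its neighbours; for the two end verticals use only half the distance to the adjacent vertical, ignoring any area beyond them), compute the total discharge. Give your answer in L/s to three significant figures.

17000 L/s

w_2 = (7.9 − 0.0)/2 = 3.95 m; q_2 = 0.94 × 0.60 × 3.95 = 2.228 m³/s
w_3 = (12.6 − 5.0)/2 = 3.8 m; q_3 = 1.02 × 0.83 × 3.8 = 3.217 m³/s
w_4 = (19.6 − 7.9)/2 = 5.85 m; q_4 = 0.92 × 1.09 × 5.85 = 5.866 m³/s
w_5 = (26.9 − 12.6)/2 = 7.15 m; q_5 = 0.92 × 0.86 × 7.15 = 5.657 m³/s
Stations 1, 6 contribute zero (depth or velocity is 0).
Q = Σ qᵢ = 16.97 m³/s
= 16.97 × 1000 = 16970 L/s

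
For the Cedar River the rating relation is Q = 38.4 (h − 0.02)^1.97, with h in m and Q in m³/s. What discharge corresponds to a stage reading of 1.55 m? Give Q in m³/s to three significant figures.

88.8 m³/s

Q = 38.4 × (1.55 − 0.02)^1.97 = 38.4 × 1.53^1.97 = 88.75 m³/s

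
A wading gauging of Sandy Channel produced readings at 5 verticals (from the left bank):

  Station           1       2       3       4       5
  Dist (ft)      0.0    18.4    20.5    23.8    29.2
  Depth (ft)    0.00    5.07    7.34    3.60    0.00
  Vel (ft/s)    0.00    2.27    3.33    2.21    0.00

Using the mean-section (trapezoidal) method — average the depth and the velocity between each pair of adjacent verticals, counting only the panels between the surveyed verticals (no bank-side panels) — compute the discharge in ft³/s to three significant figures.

150 ft³/s

Panel 1-2: Δb = 18.4 ft, d̄ = (0.00+5.07)/2 = 2.535, v̄ = (0.00+2.27)/2 = 1.135 → q = 18.4×2.535×1.135 = 52.94 ft³/s
Panel 2-3: Δb = 2.1 ft, d̄ = (5.07+7.34)/2 = 6.205, v̄ = (2.27+3.33)/2 = 2.8 → q = 2.1×6.205×2.8 = 36.49 ft³/s
Panel 3-4: Δb = 3.3 ft, d̄ = (7.34+3.60)/2 = 5.47, v̄ = (3.33+2.21)/2 = 2.77 → q = 3.3×5.47×2.77 = 50.00 ft³/s
Panel 4-5: Δb = 5.4 ft, d̄ = (3.60+0.00)/2 = 1.8, v̄ = (2.21+0.00)/2 = 1.105 → q = 5.4×1.8×1.105 = 10.74 ft³/s
Q = Σ q = 150.2 ft³/s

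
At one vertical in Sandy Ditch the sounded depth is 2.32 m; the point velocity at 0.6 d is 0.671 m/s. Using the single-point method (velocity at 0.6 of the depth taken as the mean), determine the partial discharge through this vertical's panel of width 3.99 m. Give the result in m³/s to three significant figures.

v̄ = v₀.₆ = 0.671 m/s
q = v̄ × d × w = 0.6710 × 2.32 × 3.99 = 6.211 m³/s

6.21 m³/s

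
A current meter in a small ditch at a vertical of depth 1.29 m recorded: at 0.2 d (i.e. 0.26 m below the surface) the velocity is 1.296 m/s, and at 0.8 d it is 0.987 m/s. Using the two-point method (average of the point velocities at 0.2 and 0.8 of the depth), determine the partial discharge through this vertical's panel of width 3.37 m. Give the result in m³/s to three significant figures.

v̄ = (1.296 + 0.987) / 2 = 1.142 m/s
q = v̄ × d × w = 1.142 × 1.29 × 3.37 = 4.962 m³/s

4.96 m³/s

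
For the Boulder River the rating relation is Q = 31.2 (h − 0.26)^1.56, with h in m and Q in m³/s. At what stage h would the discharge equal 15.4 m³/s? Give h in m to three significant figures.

h − h₀ = (Q/C)^(1/b) = (15.4/31.2)^(1/1.56) = 0.6360 m
h = 0.26 + 0.6360 = 0.8960 m

0.896 m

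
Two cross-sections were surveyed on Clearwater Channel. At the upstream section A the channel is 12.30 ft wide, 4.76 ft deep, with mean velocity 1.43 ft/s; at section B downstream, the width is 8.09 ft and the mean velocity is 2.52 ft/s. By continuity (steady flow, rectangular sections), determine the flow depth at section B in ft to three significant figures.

4.11 ft

Q = A₁V₁ = (12.30×4.76) × 1.43 = 83.72 ft³/s
d₂ = Q/(b₂ V₂) = 83.72/(8.09×2.52) = 4.107 ft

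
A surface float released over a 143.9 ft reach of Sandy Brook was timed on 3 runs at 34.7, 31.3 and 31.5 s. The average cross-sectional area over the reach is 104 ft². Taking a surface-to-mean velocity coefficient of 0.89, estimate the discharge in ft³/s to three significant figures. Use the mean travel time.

t̄ = (34.7 + 31.3 + 31.5) / 3 = 32.5 s
v_surface = L / t̄ = 143.9 / 32.5 = 4.428 ft/s
v_mean = 0.89 × 4.428 = 3.941 ft/s
Q = A × v_mean = 104 × 3.941 = 409.8 ft³/s

410 ft³/s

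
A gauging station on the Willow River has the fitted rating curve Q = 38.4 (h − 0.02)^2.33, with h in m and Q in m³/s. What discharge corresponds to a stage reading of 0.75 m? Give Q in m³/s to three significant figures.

18.4 m³/s

Q = 38.4 × (0.75 − 0.02)^2.33 = 38.4 × 0.73^2.33 = 18.44 m³/s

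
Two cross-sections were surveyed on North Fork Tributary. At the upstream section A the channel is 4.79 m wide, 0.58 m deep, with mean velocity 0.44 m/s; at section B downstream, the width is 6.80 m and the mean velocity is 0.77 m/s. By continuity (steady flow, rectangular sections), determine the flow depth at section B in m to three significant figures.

Q = A₁V₁ = (4.79×0.58) × 0.44 = 1.222 m³/s
d₂ = Q/(b₂ V₂) = 1.222/(6.80×0.77) = 0.2335 m

0.233 m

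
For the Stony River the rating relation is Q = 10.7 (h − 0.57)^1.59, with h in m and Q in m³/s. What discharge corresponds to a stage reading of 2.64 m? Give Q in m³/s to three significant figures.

Q = 10.7 × (2.64 − 0.57)^1.59 = 10.7 × 2.07^1.59 = 34.02 m³/s

34.0 m³/s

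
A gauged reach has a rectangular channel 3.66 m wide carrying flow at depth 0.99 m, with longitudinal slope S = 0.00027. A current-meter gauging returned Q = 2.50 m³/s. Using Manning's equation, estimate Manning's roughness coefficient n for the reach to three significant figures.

0.0177

A = b·y = 3.66 × 0.99 = 3.623 m²
P = b + 2y = 3.66 + 2×0.99 = 5.640 m
R = A/P = 3.623/5.640 = 0.6424 m
n = (1/Q)·A·R^(2/3)·S^(1/2) = (1/2.50) × 3.623 × 0.7445 × 0.01643 = 0.01773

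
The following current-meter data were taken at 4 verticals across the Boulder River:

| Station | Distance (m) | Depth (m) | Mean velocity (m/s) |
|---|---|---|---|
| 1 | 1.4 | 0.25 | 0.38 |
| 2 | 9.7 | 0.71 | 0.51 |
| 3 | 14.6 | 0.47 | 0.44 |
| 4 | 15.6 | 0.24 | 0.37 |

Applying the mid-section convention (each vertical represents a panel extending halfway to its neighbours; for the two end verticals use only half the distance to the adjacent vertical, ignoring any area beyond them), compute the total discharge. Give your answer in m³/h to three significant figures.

12400 m³/h

w_1 = (9.7 − 1.4)/2 = 4.15 m; q_1 = 0.38 × 0.25 × 4.15 = 0.3943 m³/s
w_2 = (14.6 − 1.4)/2 = 6.6 m; q_2 = 0.51 × 0.71 × 6.6 = 2.390 m³/s
w_3 = (15.6 − 9.7)/2 = 2.95 m; q_3 = 0.44 × 0.47 × 2.95 = 0.6101 m³/s
w_4 = (15.6 − 14.6)/2 = 0.5 m; q_4 = 0.37 × 0.24 × 0.5 = 0.04440 m³/s
Q = Σ qᵢ = 3.439 m³/s
= 3.439 × 3600 = 12380 m³/h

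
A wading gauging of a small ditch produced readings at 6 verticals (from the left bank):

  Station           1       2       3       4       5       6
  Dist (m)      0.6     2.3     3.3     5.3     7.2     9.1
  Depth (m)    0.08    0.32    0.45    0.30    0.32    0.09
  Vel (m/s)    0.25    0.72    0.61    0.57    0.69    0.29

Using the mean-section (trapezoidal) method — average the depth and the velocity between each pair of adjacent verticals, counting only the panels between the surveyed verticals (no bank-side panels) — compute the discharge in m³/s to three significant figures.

1.43 m³/s

Panel 1-2: Δb = 1.7 m, d̄ = (0.08+0.32)/2 = 0.2, v̄ = (0.25+0.72)/2 = 0.485 → q = 1.7×0.2×0.485 = 0.1649 m³/s
Panel 2-3: Δb = 1 m, d̄ = (0.32+0.45)/2 = 0.385, v̄ = (0.72+0.61)/2 = 0.665 → q = 1×0.385×0.665 = 0.2560 m³/s
Panel 3-4: Δb = 2 m, d̄ = (0.45+0.30)/2 = 0.375, v̄ = (0.61+0.57)/2 = 0.59 → q = 2×0.375×0.59 = 0.4425 m³/s
Panel 4-5: Δb = 1.9 m, d̄ = (0.30+0.32)/2 = 0.31, v̄ = (0.57+0.69)/2 = 0.63 → q = 1.9×0.31×0.63 = 0.3711 m³/s
Panel 5-6: Δb = 1.9 m, d̄ = (0.32+0.09)/2 = 0.205, v̄ = (0.69+0.29)/2 = 0.49 → q = 1.9×0.205×0.49 = 0.1909 m³/s
Q = Σ q = 1.425 m³/s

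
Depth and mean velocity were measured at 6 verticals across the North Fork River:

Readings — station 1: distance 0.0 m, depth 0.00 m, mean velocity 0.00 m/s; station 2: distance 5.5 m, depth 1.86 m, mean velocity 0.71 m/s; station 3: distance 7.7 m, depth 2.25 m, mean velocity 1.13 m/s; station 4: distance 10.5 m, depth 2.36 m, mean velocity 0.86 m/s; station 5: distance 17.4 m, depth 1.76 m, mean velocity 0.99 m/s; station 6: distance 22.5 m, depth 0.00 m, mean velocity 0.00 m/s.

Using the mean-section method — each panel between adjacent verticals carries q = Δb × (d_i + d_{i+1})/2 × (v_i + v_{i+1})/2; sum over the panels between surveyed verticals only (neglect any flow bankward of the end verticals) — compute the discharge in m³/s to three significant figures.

Panel 1-2: Δb = 5.5 m, d̄ = (0.00+1.86)/2 = 0.93, v̄ = (0.00+0.71)/2 = 0.355 → q = 5.5×0.93×0.355 = 1.816 m³/s
Panel 2-3: Δb = 2.2 m, d̄ = (1.86+2.25)/2 = 2.055, v̄ = (0.71+1.13)/2 = 0.92 → q = 2.2×2.055×0.92 = 4.159 m³/s
Panel 3-4: Δb = 2.8 m, d̄ = (2.25+2.36)/2 = 2.305, v̄ = (1.13+0.86)/2 = 0.995 → q = 2.8×2.305×0.995 = 6.422 m³/s
Panel 4-5: Δb = 6.9 m, d̄ = (2.36+1.76)/2 = 2.06, v̄ = (0.86+0.99)/2 = 0.925 → q = 6.9×2.06×0.925 = 13.15 m³/s
Panel 5-6: Δb = 5.1 m, d̄ = (1.76+0.00)/2 = 0.88, v̄ = (0.99+0.00)/2 = 0.495 → q = 5.1×0.88×0.495 = 2.222 m³/s
Q = Σ q = 27.77 m³/s

27.8 m³/s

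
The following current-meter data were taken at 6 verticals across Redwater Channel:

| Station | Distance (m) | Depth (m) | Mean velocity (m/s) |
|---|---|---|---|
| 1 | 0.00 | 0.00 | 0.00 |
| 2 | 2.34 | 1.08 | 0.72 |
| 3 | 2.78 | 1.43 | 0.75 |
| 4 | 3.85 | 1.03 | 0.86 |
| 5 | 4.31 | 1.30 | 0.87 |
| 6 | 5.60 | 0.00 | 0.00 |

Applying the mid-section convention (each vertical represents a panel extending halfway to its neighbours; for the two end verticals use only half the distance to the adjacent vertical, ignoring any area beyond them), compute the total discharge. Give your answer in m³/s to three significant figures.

3.56 m³/s

w_2 = (2.78 − 0.00)/2 = 1.39 m; q_2 = 0.72 × 1.08 × 1.39 = 1.081 m³/s
w_3 = (3.85 − 2.34)/2 = 0.755 m; q_3 = 0.75 × 1.43 × 0.755 = 0.8097 m³/s
w_4 = (4.31 − 2.78)/2 = 0.765 m; q_4 = 0.86 × 1.03 × 0.765 = 0.6776 m³/s
w_5 = (5.60 − 3.85)/2 = 0.875 m; q_5 = 0.87 × 1.30 × 0.875 = 0.9896 m³/s
Stations 1, 6 contribute zero (depth or velocity is 0).
Q = Σ qᵢ = 3.558 m³/s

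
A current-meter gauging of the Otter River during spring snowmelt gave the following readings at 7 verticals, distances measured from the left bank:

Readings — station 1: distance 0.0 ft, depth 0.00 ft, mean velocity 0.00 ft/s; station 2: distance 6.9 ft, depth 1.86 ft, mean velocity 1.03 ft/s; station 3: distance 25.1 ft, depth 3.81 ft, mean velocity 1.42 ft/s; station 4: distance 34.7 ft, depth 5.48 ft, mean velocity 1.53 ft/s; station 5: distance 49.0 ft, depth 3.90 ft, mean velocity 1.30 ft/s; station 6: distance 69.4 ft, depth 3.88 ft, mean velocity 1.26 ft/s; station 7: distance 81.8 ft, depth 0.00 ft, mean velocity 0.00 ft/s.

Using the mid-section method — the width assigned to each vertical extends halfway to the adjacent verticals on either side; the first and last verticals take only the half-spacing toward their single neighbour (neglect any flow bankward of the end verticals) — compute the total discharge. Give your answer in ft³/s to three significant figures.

368 ft³/s

w_2 = (25.1 − 0.0)/2 = 12.55 ft; q_2 = 1.03 × 1.86 × 12.55 = 24.04 ft³/s
w_3 = (34.7 − 6.9)/2 = 13.9 ft; q_3 = 1.42 × 3.81 × 13.9 = 75.20 ft³/s
w_4 = (49.0 − 25.1)/2 = 11.95 ft; q_4 = 1.53 × 5.48 × 11.95 = 100.2 ft³/s
w_5 = (69.4 − 34.7)/2 = 17.35 ft; q_5 = 1.30 × 3.90 × 17.35 = 87.96 ft³/s
w_6 = (81.8 − 49.0)/2 = 16.4 ft; q_6 = 1.26 × 3.88 × 16.4 = 80.18 ft³/s
Stations 1, 7 contribute zero (depth or velocity is 0).
Q = Σ qᵢ = 367.6 ft³/s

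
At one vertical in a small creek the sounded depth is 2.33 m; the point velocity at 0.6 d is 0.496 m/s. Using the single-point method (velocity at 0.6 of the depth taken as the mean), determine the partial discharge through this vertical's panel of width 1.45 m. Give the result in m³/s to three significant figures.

1.68 m³/s

v̄ = v₀.₆ = 0.496 m/s
q = v̄ × d × w = 0.4960 × 2.33 × 1.45 = 1.676 m³/s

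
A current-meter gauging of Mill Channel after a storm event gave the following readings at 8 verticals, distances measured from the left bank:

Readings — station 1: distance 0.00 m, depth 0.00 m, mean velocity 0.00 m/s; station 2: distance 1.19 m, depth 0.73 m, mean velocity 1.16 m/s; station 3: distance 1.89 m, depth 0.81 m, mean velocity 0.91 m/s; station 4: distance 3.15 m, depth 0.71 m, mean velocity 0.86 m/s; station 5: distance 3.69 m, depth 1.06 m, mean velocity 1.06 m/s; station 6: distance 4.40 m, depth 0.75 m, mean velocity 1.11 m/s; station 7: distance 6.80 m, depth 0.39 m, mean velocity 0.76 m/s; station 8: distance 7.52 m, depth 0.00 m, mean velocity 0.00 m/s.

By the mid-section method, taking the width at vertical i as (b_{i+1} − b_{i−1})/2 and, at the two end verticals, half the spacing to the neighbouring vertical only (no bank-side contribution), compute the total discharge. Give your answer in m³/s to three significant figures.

4.53 m³/s

w_2 = (1.89 − 0.00)/2 = 0.945 m; q_2 = 1.16 × 0.73 × 0.945 = 0.8002 m³/s
w_3 = (3.15 − 1.19)/2 = 0.98 m; q_3 = 0.91 × 0.81 × 0.98 = 0.7224 m³/s
w_4 = (3.69 − 1.89)/2 = 0.9 m; q_4 = 0.86 × 0.71 × 0.9 = 0.5495 m³/s
w_5 = (4.40 − 3.15)/2 = 0.625 m; q_5 = 1.06 × 1.06 × 0.625 = 0.7023 m³/s
w_6 = (6.80 − 3.69)/2 = 1.555 m; q_6 = 1.11 × 0.75 × 1.555 = 1.295 m³/s
w_7 = (7.52 − 4.40)/2 = 1.56 m; q_7 = 0.76 × 0.39 × 1.56 = 0.4624 m³/s
Stations 1, 8 contribute zero (depth or velocity is 0).
Q = Σ qᵢ = 4.531 m³/s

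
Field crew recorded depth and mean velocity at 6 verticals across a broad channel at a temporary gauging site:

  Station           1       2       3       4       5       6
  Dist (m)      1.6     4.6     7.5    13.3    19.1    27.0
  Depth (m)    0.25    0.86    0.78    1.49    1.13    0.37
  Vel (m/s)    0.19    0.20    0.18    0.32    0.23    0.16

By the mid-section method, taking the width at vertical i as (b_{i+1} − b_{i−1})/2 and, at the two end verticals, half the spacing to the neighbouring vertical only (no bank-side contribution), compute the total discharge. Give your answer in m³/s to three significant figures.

5.97 m³/s

w_1 = (4.6 − 1.6)/2 = 1.5 m; q_1 = 0.19 × 0.25 × 1.5 = 0.07125 m³/s
w_2 = (7.5 − 1.6)/2 = 2.95 m; q_2 = 0.20 × 0.86 × 2.95 = 0.5074 m³/s
w_3 = (13.3 − 4.6)/2 = 4.35 m; q_3 = 0.18 × 0.78 × 4.35 = 0.6107 m³/s
w_4 = (19.1 − 7.5)/2 = 5.8 m; q_4 = 0.32 × 1.49 × 5.8 = 2.765 m³/s
w_5 = (27.0 − 13.3)/2 = 6.85 m; q_5 = 0.23 × 1.13 × 6.85 = 1.780 m³/s
w_6 = (27.0 − 19.1)/2 = 3.95 m; q_6 = 0.16 × 0.37 × 3.95 = 0.2338 m³/s
Q = Σ qᵢ = 5.969 m³/s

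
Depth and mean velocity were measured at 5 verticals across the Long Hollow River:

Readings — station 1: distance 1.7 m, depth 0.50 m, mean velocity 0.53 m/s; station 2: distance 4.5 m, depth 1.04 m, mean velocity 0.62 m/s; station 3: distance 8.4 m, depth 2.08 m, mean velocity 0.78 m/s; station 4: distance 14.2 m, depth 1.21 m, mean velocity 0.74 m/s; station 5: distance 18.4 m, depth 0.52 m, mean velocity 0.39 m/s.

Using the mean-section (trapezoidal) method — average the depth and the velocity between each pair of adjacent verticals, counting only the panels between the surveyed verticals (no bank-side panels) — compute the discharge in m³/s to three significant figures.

Panel 1-2: Δb = 2.8 m, d̄ = (0.50+1.04)/2 = 0.77, v̄ = (0.53+0.62)/2 = 0.575 → q = 2.8×0.77×0.575 = 1.240 m³/s
Panel 2-3: Δb = 3.9 m, d̄ = (1.04+2.08)/2 = 1.56, v̄ = (0.62+0.78)/2 = 0.7 → q = 3.9×1.56×0.7 = 4.259 m³/s
Panel 3-4: Δb = 5.8 m, d̄ = (2.08+1.21)/2 = 1.645, v̄ = (0.78+0.74)/2 = 0.76 → q = 5.8×1.645×0.76 = 7.251 m³/s
Panel 4-5: Δb = 4.2 m, d̄ = (1.21+0.52)/2 = 0.865, v̄ = (0.74+0.39)/2 = 0.565 → q = 4.2×0.865×0.565 = 2.053 m³/s
Q = Σ q = 14.80 m³/s

14.8 m³/s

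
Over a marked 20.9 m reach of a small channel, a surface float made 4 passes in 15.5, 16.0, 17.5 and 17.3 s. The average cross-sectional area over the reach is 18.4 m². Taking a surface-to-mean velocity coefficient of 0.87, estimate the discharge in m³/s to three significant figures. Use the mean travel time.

20.2 m³/s

t̄ = (15.5 + 16.0 + 17.5 + 17.3) / 4 = 16.575 s
v_surface = L / t̄ = 20.9 / 16.575 = 1.261 m/s
v_mean = 0.87 × 1.261 = 1.097 m/s
Q = A × v_mean = 18.4 × 1.097 = 20.19 m³/s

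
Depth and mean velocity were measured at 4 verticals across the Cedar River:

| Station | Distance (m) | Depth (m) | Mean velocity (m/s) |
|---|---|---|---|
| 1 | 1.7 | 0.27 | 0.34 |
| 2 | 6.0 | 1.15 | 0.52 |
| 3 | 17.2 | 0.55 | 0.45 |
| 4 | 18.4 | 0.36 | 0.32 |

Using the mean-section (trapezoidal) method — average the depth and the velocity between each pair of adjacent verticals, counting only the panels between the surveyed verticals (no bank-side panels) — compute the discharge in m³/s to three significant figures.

Panel 1-2: Δb = 4.3 m, d̄ = (0.27+1.15)/2 = 0.71, v̄ = (0.34+0.52)/2 = 0.43 → q = 4.3×0.71×0.43 = 1.313 m³/s
Panel 2-3: Δb = 11.2 m, d̄ = (1.15+0.55)/2 = 0.85, v̄ = (0.52+0.45)/2 = 0.485 → q = 11.2×0.85×0.485 = 4.617 m³/s
Panel 3-4: Δb = 1.2 m, d̄ = (0.55+0.36)/2 = 0.455, v̄ = (0.45+0.32)/2 = 0.385 → q = 1.2×0.455×0.385 = 0.2102 m³/s
Q = Σ q = 6.140 m³/s

6.14 m³/s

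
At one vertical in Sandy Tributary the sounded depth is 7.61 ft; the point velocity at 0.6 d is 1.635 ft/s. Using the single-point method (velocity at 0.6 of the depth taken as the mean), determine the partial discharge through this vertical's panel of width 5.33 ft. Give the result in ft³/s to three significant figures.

v̄ = v₀.₆ = 1.635 ft/s
q = v̄ × d × w = 1.635 × 7.61 × 5.33 = 66.32 ft³/s

66.3 ft³/s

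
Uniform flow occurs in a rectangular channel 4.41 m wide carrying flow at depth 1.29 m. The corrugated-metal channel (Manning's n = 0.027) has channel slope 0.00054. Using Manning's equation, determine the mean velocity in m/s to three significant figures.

0.750 m/s

A = b·y = 4.41 × 1.29 = 5.689 m²
P = b + 2y = 4.41 + 2×1.29 = 6.990 m
R = A/P = 5.689/6.990 = 0.8139 m
Q = (1/n)·A·R^(2/3)·S^(1/2) = (1/0.027) × 5.689 × 0.8139^(2/3) × 0.00054^(1/2) = 4.268 m³/s
V = Q/A = 4.268/5.689 = 0.7502 m/s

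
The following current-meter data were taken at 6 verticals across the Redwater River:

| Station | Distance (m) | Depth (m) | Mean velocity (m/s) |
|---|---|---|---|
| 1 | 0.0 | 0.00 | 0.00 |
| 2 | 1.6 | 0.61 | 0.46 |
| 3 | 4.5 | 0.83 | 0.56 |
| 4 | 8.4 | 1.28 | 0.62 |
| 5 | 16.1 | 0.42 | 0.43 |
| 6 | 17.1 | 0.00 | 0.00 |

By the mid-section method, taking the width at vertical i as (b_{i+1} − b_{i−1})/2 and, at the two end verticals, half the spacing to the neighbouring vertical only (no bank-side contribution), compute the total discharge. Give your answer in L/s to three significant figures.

w_2 = (4.5 − 0.0)/2 = 2.25 m; q_2 = 0.46 × 0.61 × 2.25 = 0.6314 m³/s
w_3 = (8.4 − 1.6)/2 = 3.4 m; q_3 = 0.56 × 0.83 × 3.4 = 1.580 m³/s
w_4 = (16.1 − 4.5)/2 = 5.8 m; q_4 = 0.62 × 1.28 × 5.8 = 4.603 m³/s
w_5 = (17.1 − 8.4)/2 = 4.35 m; q_5 = 0.43 × 0.42 × 4.35 = 0.7856 m³/s
Stations 1, 6 contribute zero (depth or velocity is 0).
Q = Σ qᵢ = 7.600 m³/s
= 7.600 × 1000 = 7600 L/s

7600 L/s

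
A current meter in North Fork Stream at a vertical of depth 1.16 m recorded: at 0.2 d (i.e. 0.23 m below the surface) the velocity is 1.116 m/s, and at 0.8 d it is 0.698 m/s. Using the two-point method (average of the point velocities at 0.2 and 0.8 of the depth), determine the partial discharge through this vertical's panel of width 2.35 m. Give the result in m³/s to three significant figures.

v̄ = (1.116 + 0.698) / 2 = 0.9070 m/s
q = v̄ × d × w = 0.9070 × 1.16 × 2.35 = 2.472 m³/s

2.47 m³/s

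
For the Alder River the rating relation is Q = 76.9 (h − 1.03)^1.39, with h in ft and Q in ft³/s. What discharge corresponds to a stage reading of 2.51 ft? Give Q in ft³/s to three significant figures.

133 ft³/s

Q = 76.9 × (2.51 − 1.03)^1.39 = 76.9 × 1.48^1.39 = 132.6 ft³/s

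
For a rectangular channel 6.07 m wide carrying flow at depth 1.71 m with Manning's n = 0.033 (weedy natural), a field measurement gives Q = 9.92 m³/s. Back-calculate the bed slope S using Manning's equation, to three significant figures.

A = b·y = 6.07 × 1.71 = 10.38 m²
P = b + 2y = 6.07 + 2×1.71 = 9.490 m
R = A/P = 10.38/9.490 = 1.094 m
S = (Q·n / (1·A·R^(2/3)))² = (9.92×0.033 / (1×10.38×1.062))² = 0.0008827

0.000883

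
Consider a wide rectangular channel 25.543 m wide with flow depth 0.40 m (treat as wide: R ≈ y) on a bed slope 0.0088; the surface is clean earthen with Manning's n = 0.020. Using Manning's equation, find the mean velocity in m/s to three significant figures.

A = b·y = 25.543 × 0.40 = 10.22 m²
Wide channel: R ≈ y = 0.40 m
Q = (1/n)·A·R^(2/3)·S^(1/2) = (1/0.020) × 10.22 × 0.4000^(2/3) × 0.0088^(1/2) = 26.02 m³/s
V = Q/A = 26.02/10.22 = 2.546 m/s

2.55 m/s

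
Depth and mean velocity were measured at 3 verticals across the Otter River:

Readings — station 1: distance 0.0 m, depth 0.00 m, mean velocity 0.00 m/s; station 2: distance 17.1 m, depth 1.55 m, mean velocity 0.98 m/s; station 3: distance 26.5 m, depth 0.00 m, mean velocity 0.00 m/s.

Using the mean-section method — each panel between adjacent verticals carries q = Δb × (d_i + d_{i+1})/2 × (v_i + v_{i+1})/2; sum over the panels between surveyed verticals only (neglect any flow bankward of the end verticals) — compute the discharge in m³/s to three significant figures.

10.1 m³/s

Panel 1-2: Δb = 17.1 m, d̄ = (0.00+1.55)/2 = 0.775, v̄ = (0.00+0.98)/2 = 0.49 → q = 17.1×0.775×0.49 = 6.494 m³/s
Panel 2-3: Δb = 9.4 m, d̄ = (1.55+0.00)/2 = 0.775, v̄ = (0.98+0.00)/2 = 0.49 → q = 9.4×0.775×0.49 = 3.570 m³/s
Q = Σ q = 10.06 m³/s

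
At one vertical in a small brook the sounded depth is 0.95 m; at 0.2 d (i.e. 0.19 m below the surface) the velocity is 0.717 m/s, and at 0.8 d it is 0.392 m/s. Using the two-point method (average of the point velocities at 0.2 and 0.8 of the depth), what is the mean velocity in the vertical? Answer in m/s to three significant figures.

v̄ = (0.717 + 0.392) / 2 = 0.5545 m/s

0.555 m/s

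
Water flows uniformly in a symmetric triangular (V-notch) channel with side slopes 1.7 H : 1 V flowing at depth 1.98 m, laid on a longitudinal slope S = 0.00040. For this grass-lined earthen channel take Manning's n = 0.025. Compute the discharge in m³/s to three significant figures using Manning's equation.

A = z·y² = 1.7×1.98² = 6.665 m²
P = 2y√(1+z²) = 2×1.98×√(1+1.7²) = 7.810 m
R = A/P = 6.665/7.810 = 0.8533 m
Q = (1/n)·A·R^(2/3)·S^(1/2) = (1/0.025) × 6.665 × 0.8533^(2/3) × 0.00040^(1/2) = 4.797 m³/s

4.80 m³/s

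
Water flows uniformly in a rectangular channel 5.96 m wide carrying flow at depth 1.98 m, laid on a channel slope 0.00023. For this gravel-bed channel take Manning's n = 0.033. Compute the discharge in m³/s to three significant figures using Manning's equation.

A = b·y = 5.96 × 1.98 = 11.80 m²
P = b + 2y = 5.96 + 2×1.98 = 9.920 m
R = A/P = 11.80/9.920 = 1.190 m
Q = (1/n)·A·R^(2/3)·S^(1/2) = (1/0.033) × 11.80 × 1.190^(2/3) × 0.00023^(1/2) = 6.089 m³/s

6.09 m³/s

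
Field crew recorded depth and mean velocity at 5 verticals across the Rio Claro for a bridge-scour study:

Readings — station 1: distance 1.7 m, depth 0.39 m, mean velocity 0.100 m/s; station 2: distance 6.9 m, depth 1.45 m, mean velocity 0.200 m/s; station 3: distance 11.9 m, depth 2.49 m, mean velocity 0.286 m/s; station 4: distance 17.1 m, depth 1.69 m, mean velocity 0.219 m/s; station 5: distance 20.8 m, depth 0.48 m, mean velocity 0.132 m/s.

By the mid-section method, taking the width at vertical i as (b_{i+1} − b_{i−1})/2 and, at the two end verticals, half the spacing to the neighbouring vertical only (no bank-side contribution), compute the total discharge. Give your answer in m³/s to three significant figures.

w_1 = (6.9 − 1.7)/2 = 2.6 m; q_1 = 0.100 × 0.39 × 2.6 = 0.1014 m³/s
w_2 = (11.9 − 1.7)/2 = 5.1 m; q_2 = 0.200 × 1.45 × 5.1 = 1.479 m³/s
w_3 = (17.1 − 6.9)/2 = 5.1 m; q_3 = 0.286 × 2.49 × 5.1 = 3.632 m³/s
w_4 = (20.8 − 11.9)/2 = 4.45 m; q_4 = 0.219 × 1.69 × 4.45 = 1.647 m³/s
w_5 = (20.8 − 17.1)/2 = 1.85 m; q_5 = 0.132 × 0.48 × 1.85 = 0.1172 m³/s
Q = Σ qᵢ = 6.977 m³/s

6.98 m³/s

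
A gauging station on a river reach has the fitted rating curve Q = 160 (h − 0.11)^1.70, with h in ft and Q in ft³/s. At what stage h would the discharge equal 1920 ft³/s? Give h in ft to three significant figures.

4.42 ft

h − h₀ = (Q/C)^(1/b) = (1920/160)^(1/1.70) = 4.313 ft
h = 0.11 + 4.313 = 4.423 ft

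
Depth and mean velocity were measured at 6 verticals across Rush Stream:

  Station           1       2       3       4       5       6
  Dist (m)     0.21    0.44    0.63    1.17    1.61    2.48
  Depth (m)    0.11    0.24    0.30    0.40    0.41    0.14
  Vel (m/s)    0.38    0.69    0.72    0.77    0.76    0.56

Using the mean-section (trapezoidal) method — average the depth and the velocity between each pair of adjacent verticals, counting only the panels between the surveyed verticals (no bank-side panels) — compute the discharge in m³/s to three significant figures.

0.493 m³/s

Panel 1-2: Δb = 0.23 m, d̄ = (0.11+0.24)/2 = 0.175, v̄ = (0.38+0.69)/2 = 0.535 → q = 0.23×0.175×0.535 = 0.02153 m³/s
Panel 2-3: Δb = 0.19 m, d̄ = (0.24+0.30)/2 = 0.27, v̄ = (0.69+0.72)/2 = 0.705 → q = 0.19×0.27×0.705 = 0.03617 m³/s
Panel 3-4: Δb = 0.54 m, d̄ = (0.30+0.40)/2 = 0.35, v̄ = (0.72+0.77)/2 = 0.745 → q = 0.54×0.35×0.745 = 0.1408 m³/s
Panel 4-5: Δb = 0.44 m, d̄ = (0.40+0.41)/2 = 0.405, v̄ = (0.77+0.76)/2 = 0.765 → q = 0.44×0.405×0.765 = 0.1363 m³/s
Panel 5-6: Δb = 0.87 m, d̄ = (0.41+0.14)/2 = 0.275, v̄ = (0.76+0.56)/2 = 0.66 → q = 0.87×0.275×0.66 = 0.1579 m³/s
Q = Σ q = 0.4927 m³/s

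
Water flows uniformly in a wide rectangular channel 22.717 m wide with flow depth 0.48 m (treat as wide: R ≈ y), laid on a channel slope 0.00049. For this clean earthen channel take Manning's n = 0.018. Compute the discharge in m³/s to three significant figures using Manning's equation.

8.22 m³/s

A = b·y = 22.717 × 0.48 = 10.90 m²
Wide channel: R ≈ y = 0.48 m
Q = (1/n)·A·R^(2/3)·S^(1/2) = (1/0.018) × 10.90 × 0.4800^(2/3) × 0.00049^(1/2) = 8.221 m³/s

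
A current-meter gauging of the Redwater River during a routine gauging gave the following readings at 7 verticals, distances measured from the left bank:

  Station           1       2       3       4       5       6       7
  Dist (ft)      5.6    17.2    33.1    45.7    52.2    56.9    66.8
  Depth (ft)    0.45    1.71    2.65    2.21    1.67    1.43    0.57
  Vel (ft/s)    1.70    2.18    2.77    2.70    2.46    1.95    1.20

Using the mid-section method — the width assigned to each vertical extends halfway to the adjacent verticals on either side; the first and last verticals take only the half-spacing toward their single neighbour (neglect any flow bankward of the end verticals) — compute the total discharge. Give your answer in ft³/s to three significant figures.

264 ft³/s

w_1 = (17.2 − 5.6)/2 = 5.8 ft; q_1 = 1.70 × 0.45 × 5.8 = 4.437 ft³/s
w_2 = (33.1 − 5.6)/2 = 13.75 ft; q_2 = 2.18 × 1.71 × 13.75 = 51.26 ft³/s
w_3 = (45.7 − 17.2)/2 = 14.25 ft; q_3 = 2.77 × 2.65 × 14.25 = 104.6 ft³/s
w_4 = (52.2 − 33.1)/2 = 9.55 ft; q_4 = 2.70 × 2.21 × 9.55 = 56.98 ft³/s
w_5 = (56.9 − 45.7)/2 = 5.6 ft; q_5 = 2.46 × 1.67 × 5.6 = 23.01 ft³/s
w_6 = (66.8 − 52.2)/2 = 7.3 ft; q_6 = 1.95 × 1.43 × 7.3 = 20.36 ft³/s
w_7 = (66.8 − 56.9)/2 = 4.95 ft; q_7 = 1.20 × 0.57 × 4.95 = 3.386 ft³/s
Q = Σ qᵢ = 264.0 ft³/s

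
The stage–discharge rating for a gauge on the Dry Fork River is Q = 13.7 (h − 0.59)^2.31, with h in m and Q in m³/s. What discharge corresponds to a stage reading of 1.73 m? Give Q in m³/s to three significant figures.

18.5 m³/s

Q = 13.7 × (1.73 − 0.59)^2.31 = 13.7 × 1.14^2.31 = 18.54 m³/s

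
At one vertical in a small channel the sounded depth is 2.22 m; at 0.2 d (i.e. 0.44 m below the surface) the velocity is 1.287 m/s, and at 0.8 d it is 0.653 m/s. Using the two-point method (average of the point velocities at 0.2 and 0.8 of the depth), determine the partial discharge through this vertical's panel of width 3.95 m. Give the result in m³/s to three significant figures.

8.51 m³/s

v̄ = (1.287 + 0.653) / 2 = 0.9700 m/s
q = v̄ × d × w = 0.9700 × 2.22 × 3.95 = 8.506 m³/s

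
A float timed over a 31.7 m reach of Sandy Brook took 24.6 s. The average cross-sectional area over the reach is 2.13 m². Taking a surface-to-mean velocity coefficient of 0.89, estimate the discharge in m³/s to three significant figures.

v_surface = L / t̄ = 31.7 / 24.6 = 1.289 m/s
v_mean = 0.89 × 1.289 = 1.147 m/s
Q = A × v_mean = 2.13 × 1.147 = 2.443 m³/s

2.44 m³/s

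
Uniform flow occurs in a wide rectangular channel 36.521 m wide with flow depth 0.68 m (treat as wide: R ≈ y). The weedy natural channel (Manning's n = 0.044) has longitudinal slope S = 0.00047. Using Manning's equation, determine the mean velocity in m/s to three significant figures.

A = b·y = 36.521 × 0.68 = 24.83 m²
Wide channel: R ≈ y = 0.68 m
Q = (1/n)·A·R^(2/3)·S^(1/2) = (1/0.044) × 24.83 × 0.6800^(2/3) × 0.00047^(1/2) = 9.462 m³/s
V = Q/A = 9.462/24.83 = 0.3810 m/s

0.381 m/s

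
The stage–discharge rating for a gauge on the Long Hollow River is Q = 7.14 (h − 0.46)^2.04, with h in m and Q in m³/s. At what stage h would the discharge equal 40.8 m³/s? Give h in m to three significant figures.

h − h₀ = (Q/C)^(1/b) = (40.8/7.14)^(1/2.04) = 2.350 m
h = 0.46 + 2.350 = 2.810 m

2.81 m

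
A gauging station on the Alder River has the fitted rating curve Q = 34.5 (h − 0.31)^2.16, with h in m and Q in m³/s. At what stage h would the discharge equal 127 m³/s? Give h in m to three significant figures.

2.14 m

h − h₀ = (Q/C)^(1/b) = (127/34.5)^(1/2.16) = 1.828 m
h = 0.31 + 1.828 = 2.138 m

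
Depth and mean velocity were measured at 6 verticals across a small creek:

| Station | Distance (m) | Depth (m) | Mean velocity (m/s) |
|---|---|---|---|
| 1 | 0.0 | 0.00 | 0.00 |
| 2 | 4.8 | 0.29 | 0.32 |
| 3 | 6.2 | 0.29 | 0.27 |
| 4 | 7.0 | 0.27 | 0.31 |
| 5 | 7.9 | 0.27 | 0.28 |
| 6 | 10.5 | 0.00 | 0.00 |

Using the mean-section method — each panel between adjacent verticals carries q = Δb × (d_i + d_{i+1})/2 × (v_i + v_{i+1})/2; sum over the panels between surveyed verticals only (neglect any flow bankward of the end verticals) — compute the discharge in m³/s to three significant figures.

Panel 1-2: Δb = 4.8 m, d̄ = (0.00+0.29)/2 = 0.145, v̄ = (0.00+0.32)/2 = 0.16 → q = 4.8×0.145×0.16 = 0.1114 m³/s
Panel 2-3: Δb = 1.4 m, d̄ = (0.29+0.29)/2 = 0.29, v̄ = (0.32+0.27)/2 = 0.295 → q = 1.4×0.29×0.295 = 0.1198 m³/s
Panel 3-4: Δb = 0.8 m, d̄ = (0.29+0.27)/2 = 0.28, v̄ = (0.27+0.31)/2 = 0.29 → q = 0.8×0.28×0.29 = 0.06496 m³/s
Panel 4-5: Δb = 0.9 m, d̄ = (0.27+0.27)/2 = 0.27, v̄ = (0.31+0.28)/2 = 0.295 → q = 0.9×0.27×0.295 = 0.07169 m³/s
Panel 5-6: Δb = 2.6 m, d̄ = (0.27+0.00)/2 = 0.135, v̄ = (0.28+0.00)/2 = 0.14 → q = 2.6×0.135×0.14 = 0.04914 m³/s
Q = Σ q = 0.4169 m³/s

0.417 m³/s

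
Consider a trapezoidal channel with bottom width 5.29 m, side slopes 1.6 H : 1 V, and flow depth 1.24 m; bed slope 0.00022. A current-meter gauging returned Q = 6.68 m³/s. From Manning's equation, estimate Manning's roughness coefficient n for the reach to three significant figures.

0.0187

A = (b + z·y)·y = (5.29 + 1.6×1.24)×1.24 = 9.020 m²
P = b + 2y√(1+z²) = 5.29 + 2×1.24×√(1+1.6²) = 9.969 m
R = A/P = 9.020/9.969 = 0.9048 m
n = (1/Q)·A·R^(2/3)·S^(1/2) = (1/6.68) × 9.020 × 0.9355 × 0.01483 = 0.01873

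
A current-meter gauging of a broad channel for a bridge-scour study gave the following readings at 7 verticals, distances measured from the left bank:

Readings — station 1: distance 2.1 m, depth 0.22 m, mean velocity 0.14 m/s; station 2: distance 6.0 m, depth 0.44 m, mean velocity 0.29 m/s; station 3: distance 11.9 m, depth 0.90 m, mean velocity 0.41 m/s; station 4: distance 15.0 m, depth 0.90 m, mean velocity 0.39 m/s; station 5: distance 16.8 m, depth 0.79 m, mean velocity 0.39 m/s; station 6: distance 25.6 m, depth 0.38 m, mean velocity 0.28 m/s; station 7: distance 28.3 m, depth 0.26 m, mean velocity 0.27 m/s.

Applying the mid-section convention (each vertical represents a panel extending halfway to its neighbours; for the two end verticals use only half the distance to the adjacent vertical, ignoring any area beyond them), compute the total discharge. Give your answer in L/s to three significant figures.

w_1 = (6.0 − 2.1)/2 = 1.95 m; q_1 = 0.14 × 0.22 × 1.95 = 0.06006 m³/s
w_2 = (11.9 − 2.1)/2 = 4.9 m; q_2 = 0.29 × 0.44 × 4.9 = 0.6252 m³/s
w_3 = (15.0 − 6.0)/2 = 4.5 m; q_3 = 0.41 × 0.90 × 4.5 = 1.661 m³/s
w_4 = (16.8 − 11.9)/2 = 2.45 m; q_4 = 0.39 × 0.90 × 2.45 = 0.8600 m³/s
w_5 = (25.6 − 15.0)/2 = 5.3 m; q_5 = 0.39 × 0.79 × 5.3 = 1.633 m³/s
w_6 = (28.3 − 16.8)/2 = 5.75 m; q_6 = 0.28 × 0.38 × 5.75 = 0.6118 m³/s
w_7 = (28.3 − 25.6)/2 = 1.35 m; q_7 = 0.27 × 0.26 × 1.35 = 0.09477 m³/s
Q = Σ qᵢ = 5.545 m³/s
= 5.545 × 1000 = 5545 L/s

5550 L/s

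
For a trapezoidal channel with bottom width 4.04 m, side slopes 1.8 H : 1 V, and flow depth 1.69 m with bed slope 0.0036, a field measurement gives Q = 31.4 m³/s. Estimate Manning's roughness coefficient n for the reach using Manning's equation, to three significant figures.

0.0242

A = (b + z·y)·y = (4.04 + 1.8×1.69)×1.69 = 11.97 m²
P = b + 2y√(1+z²) = 4.04 + 2×1.69×√(1+1.8²) = 11.00 m
R = A/P = 11.97/11.00 = 1.088 m
n = (1/Q)·A·R^(2/3)·S^(1/2) = (1/31.4) × 11.97 × 1.058 × 0.06000 = 0.02419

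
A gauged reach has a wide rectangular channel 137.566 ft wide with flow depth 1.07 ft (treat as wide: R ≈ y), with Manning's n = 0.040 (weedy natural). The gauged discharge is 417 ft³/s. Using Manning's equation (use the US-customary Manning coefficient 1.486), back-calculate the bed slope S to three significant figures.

0.00531

A = b·y = 137.566 × 1.07 = 147.2 ft²
Wide channel: R ≈ y = 1.07 ft
S = (Q·n / (1.486·A·R^(2/3)))² = (417×0.040 / (1.486×147.2×1.046))² = 0.005314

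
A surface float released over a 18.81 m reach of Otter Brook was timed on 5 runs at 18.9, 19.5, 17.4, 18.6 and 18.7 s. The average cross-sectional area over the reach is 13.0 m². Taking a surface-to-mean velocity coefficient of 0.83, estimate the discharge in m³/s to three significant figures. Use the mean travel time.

t̄ = (18.9 + 19.5 + 17.4 + 18.6 + 18.7) / 5 = 18.62 s
v_surface = L / t̄ = 18.81 / 18.62 = 1.010 m/s
v_mean = 0.83 × 1.010 = 0.8385 m/s
Q = A × v_mean = 13.0 × 0.8385 = 10.90 m³/s

10.9 m³/s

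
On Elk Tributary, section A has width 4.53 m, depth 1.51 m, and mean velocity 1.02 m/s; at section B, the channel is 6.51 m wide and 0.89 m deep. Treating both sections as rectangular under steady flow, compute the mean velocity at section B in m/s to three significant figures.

1.20 m/s

Q = A₁V₁ = (4.53×1.51) × 1.02 = 6.977 m³/s
A₂ = 6.51 × 0.89 = 5.794 m²
V₂ = Q/A₂ = 6.977/5.794 = 1.204 m/s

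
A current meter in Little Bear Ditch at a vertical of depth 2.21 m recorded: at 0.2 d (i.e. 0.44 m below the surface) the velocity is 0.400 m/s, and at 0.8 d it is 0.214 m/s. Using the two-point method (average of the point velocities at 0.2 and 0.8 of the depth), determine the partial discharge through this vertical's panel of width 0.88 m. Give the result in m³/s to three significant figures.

v̄ = (0.400 + 0.214) / 2 = 0.3070 m/s
q = v̄ × d × w = 0.3070 × 2.21 × 0.88 = 0.5971 m³/s

0.597 m³/s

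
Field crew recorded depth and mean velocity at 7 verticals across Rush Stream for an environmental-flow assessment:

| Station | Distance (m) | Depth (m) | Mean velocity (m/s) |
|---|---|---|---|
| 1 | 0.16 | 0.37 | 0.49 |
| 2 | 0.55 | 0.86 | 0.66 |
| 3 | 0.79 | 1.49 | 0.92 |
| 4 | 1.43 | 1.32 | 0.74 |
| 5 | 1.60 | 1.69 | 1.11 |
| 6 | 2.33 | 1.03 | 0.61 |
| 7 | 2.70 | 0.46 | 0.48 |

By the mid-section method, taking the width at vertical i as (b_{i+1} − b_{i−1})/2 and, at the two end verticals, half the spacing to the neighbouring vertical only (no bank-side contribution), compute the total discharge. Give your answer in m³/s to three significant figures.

w_1 = (0.55 − 0.16)/2 = 0.195 m; q_1 = 0.49 × 0.37 × 0.195 = 0.03535 m³/s
w_2 = (0.79 − 0.16)/2 = 0.315 m; q_2 = 0.66 × 0.86 × 0.315 = 0.1788 m³/s
w_3 = (1.43 − 0.55)/2 = 0.44 m; q_3 = 0.92 × 1.49 × 0.44 = 0.6032 m³/s
w_4 = (1.60 − 0.79)/2 = 0.405 m; q_4 = 0.74 × 1.32 × 0.405 = 0.3956 m³/s
w_5 = (2.33 − 1.43)/2 = 0.45 m; q_5 = 1.11 × 1.69 × 0.45 = 0.8442 m³/s
w_6 = (2.70 − 1.60)/2 = 0.55 m; q_6 = 0.61 × 1.03 × 0.55 = 0.3456 m³/s
w_7 = (2.70 − 2.33)/2 = 0.185 m; q_7 = 0.48 × 0.46 × 0.185 = 0.04085 m³/s
Q = Σ qᵢ = 2.443 m³/s

2.44 m³/s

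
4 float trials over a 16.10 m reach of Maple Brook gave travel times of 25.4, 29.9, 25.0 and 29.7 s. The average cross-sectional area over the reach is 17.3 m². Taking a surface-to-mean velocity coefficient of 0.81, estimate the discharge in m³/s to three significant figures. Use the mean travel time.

8.20 m³/s

t̄ = (25.4 + 29.9 + 25.0 + 29.7) / 4 = 27.5 s
v_surface = L / t̄ = 16.10 / 27.5 = 0.5855 m/s
v_mean = 0.81 × 0.5855 = 0.4742 m/s
Q = A × v_mean = 17.3 × 0.4742 = 8.204 m³/s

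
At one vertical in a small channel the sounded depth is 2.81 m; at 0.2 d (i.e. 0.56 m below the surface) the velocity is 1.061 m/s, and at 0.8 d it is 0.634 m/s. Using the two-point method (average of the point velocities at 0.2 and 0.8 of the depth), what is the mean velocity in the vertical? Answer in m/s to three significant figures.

0.848 m/s

v̄ = (1.061 + 0.634) / 2 = 0.8475 m/s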